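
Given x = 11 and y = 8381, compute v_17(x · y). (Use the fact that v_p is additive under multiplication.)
v_17(92191) = 2

v_p(x) = 0 (factor: 11 = 17^0 · 11); v_p(y) = 2 (factor: 8381 = 17^2 · 29). Additivity: v_p(xy) = v_p(x) + v_p(y) = 0 + 2 = 2. (Direct check: xy = 92191 = 17^2 · (319).)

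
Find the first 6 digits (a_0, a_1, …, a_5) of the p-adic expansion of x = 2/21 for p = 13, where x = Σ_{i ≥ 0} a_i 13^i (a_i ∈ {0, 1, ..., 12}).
(a_0, …, a_5) = (10, 11, 9, 11, 9, 11)

v_13(2/21) = 0 (numerator and denominator both coprime to 13), so x ∈ ℤ_13^×. Compute digits iteratively via a_i = x_i mod 13, x_{i+1} = (x_i − a_i)/13, with x_0 = x:
  x_0 = 2/21;  a_0 = 10;  x_1 = (x_0 − 10)/13 = -16/21
  x_1 = -16/21;  a_1 = 11;  x_2 = (x_1 − 11)/13 = -19/21
  x_2 = -19/21;  a_2 = 9;  x_3 = (x_2 − 9)/13 = -16/21
  x_3 = -16/21;  a_3 = 11;  x_4 = (x_3 − 11)/13 = -19/21
  x_4 = -19/21;  a_4 = 9;  x_5 = (x_4 − 9)/13 = -16/21
  x_5 = -16/21;  a_5 = 11;  x_6 = (x_5 − 11)/13 = -19/21
Digits: (10, 11, 9, 11, 9, 11).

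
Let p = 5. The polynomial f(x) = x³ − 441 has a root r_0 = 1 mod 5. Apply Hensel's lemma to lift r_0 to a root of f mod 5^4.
r_3 = 581 (mod 625)

Hensel: r_{i+1} = r_i − f(r_i)/f′(r_i) mod 5^{i+2}, where f′(x) = 3x². Iterate:
  r_0 = 1 (mod 5)
  r_1 = 6 (mod 25)
  r_2 = 81 (mod 125)
  r_3 = 581 (mod 625)
Final: r = 581 with f(r) ≡ 0 mod 5^4.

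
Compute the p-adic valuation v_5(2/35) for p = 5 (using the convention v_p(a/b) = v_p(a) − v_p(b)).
v_5(2/35) = -1

Factor powers of 5 from the numerator and denominator of the reduced fraction: 2 = 5^0 · 2 and 35 = 5^1 · 7. Apply v_p(a/b) = v_p(a) − v_p(b): v_5(2/35) = 0 − 1 = -1.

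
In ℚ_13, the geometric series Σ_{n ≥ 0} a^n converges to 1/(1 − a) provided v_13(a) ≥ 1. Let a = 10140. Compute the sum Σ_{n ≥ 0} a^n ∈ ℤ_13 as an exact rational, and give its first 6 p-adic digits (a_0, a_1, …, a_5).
Σ a^n = 1/(1 − a) = -1/10139;  first 6 digits = (1, 0, 8, 4, 12, 3)

v_13(a) = 2 ≥ 1, so the series converges in ℤ_13 to 1/(1 − a) = 1/(1 − 10140) = -1/10139. Expand this rational in ℤ_13: compute digits iteratively via d_i = x_i mod 13, x_{i+1} = (x_i − d_i)/13. The first 6 digits are (1, 0, 8, 4, 12, 3).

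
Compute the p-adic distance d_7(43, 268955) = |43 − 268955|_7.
d_7(43, 268955) = 1/16807

Step 1 — x − y = 43 − 268955 = -268912. Step 2 — v_7(-268912) = 5 (factor: -268912 = −(7^5 · 16); the sign does not affect v_p). Step 3 — |x − y|_7 = 7^{-5} = 1/16807.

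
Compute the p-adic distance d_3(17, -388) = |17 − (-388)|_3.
d_3(17, -388) = 1/81

Step 1 — x − y = 17 − (-388) = 405. Step 2 — v_3(405) = 4 (factor: 405 = (3^4 · 5); the sign does not affect v_p). Step 3 — |x − y|_3 = 3^{-4} = 1/81.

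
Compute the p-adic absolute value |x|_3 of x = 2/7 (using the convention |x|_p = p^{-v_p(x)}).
|2/7|_3 = 1

Step 1 — compute v_3(x) by factoring powers of 3 out of the numerator and denominator: v_3(2/7) = 0. Step 2 — apply |x|_p = p^{-v_p(x)} = 3^{0} = 1.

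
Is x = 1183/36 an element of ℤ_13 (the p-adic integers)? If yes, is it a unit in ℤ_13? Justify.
x ∈ ℤ_13 but not a unit; v_13(x) = 2 > 0

ℤ_13 = {x ∈ ℚ_13 : v_13(x) ≥ 0} and ℤ_13^× = {x ∈ ℤ_13 : v_13(x) = 0}. Here v_13(1183/36) = v_13(num) − v_13(den) = 2; compare against these criteria.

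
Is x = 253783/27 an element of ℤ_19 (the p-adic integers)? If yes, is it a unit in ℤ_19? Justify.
x ∈ ℤ_19 but not a unit; v_19(x) = 3 > 0

ℤ_19 = {x ∈ ℚ_19 : v_19(x) ≥ 0} and ℤ_19^× = {x ∈ ℤ_19 : v_19(x) = 0}. Here v_19(253783/27) = v_19(num) − v_19(den) = 3; compare against these criteria.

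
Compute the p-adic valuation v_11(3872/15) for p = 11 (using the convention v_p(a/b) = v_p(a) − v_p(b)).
v_11(3872/15) = 2

Factor powers of 11 from the numerator and denominator of the reduced fraction: 3872 = 11^2 · 32 and 15 = 11^0 · 15. Apply v_p(a/b) = v_p(a) − v_p(b): v_11(3872/15) = 2 − 0 = 2.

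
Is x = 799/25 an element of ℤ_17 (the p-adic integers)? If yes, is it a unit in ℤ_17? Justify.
x ∈ ℤ_17 but not a unit; v_17(x) = 1 > 0

ℤ_17 = {x ∈ ℚ_17 : v_17(x) ≥ 0} and ℤ_17^× = {x ∈ ℤ_17 : v_17(x) = 0}. Here v_17(799/25) = v_17(num) − v_17(den) = 1; compare against these criteria.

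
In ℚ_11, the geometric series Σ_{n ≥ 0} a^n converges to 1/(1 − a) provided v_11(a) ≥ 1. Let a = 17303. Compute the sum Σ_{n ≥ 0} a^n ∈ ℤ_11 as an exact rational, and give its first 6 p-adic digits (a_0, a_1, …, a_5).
Σ a^n = 1/(1 − a) = -1/17302;  first 6 digits = (1, 0, 0, 2, 1, 0)

v_11(a) = 3 ≥ 1, so the series converges in ℤ_11 to 1/(1 − a) = 1/(1 − 17303) = -1/17302. Expand this rational in ℤ_11: compute digits iteratively via d_i = x_i mod 11, x_{i+1} = (x_i − d_i)/11. The first 6 digits are (1, 0, 0, 2, 1, 0).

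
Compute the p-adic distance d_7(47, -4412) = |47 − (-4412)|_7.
d_7(47, -4412) = 1/343

Step 1 — x − y = 47 − (-4412) = 4459. Step 2 — v_7(4459) = 3 (factor: 4459 = (7^3 · 13); the sign does not affect v_p). Step 3 — |x − y|_7 = 7^{-3} = 1/343.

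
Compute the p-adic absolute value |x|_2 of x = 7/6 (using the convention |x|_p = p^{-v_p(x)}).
|7/6|_2 = 2

Step 1 — compute v_2(x) by factoring powers of 2 out of the numerator and denominator: v_2(7/6) = -1. Step 2 — apply |x|_p = p^{-v_p(x)} = 2^{1} = 2.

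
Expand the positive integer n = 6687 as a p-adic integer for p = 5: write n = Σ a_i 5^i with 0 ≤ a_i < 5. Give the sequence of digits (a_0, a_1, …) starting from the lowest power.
(a_0, a_1, …) = (2, 2, 2, 3, 0, 2)

Repeated division by 5 gives the digits low-to-high: 6687 = 2 + 2·5^1 + 2·5^2 + 3·5^3 + 2·5^5. Digit sequence: (2, 2, 2, 3, 0, 2).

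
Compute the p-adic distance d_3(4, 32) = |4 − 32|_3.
d_3(4, 32) = 1

Step 1 — x − y = 4 − 32 = -28. Step 2 — v_3(-28) = 0 (factor: -28 = −(3^0 · 28); the sign does not affect v_p). Step 3 — |x − y|_3 = 3^{0} = 1.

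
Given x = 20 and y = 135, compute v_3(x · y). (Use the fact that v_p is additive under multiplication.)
v_3(2700) = 3

v_p(x) = 0 (factor: 20 = 3^0 · 20); v_p(y) = 3 (factor: 135 = 3^3 · 5). Additivity: v_p(xy) = v_p(x) + v_p(y) = 0 + 3 = 3. (Direct check: xy = 2700 = 3^3 · (100).)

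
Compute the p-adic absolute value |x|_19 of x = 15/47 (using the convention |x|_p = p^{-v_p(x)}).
|15/47|_19 = 1

Step 1 — compute v_19(x) by factoring powers of 19 out of the numerator and denominator: v_19(15/47) = 0. Step 2 — apply |x|_p = p^{-v_p(x)} = 19^{0} = 1.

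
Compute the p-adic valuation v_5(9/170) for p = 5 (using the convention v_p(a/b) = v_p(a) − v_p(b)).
v_5(9/170) = -1

Factor powers of 5 from the numerator and denominator of the reduced fraction: 9 = 5^0 · 9 and 170 = 5^1 · 34. Apply v_p(a/b) = v_p(a) − v_p(b): v_5(9/170) = 0 − 1 = -1.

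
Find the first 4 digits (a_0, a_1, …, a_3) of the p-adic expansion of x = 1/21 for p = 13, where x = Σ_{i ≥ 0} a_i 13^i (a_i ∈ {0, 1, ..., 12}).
(a_0, …, a_3) = (5, 12, 4, 12)

v_13(1/21) = 0 (numerator and denominator both coprime to 13), so x ∈ ℤ_13^×. Compute digits iteratively via a_i = x_i mod 13, x_{i+1} = (x_i − a_i)/13, with x_0 = x:
  x_0 = 1/21;  a_0 = 5;  x_1 = (x_0 − 5)/13 = -8/21
  x_1 = -8/21;  a_1 = 12;  x_2 = (x_1 − 12)/13 = -20/21
  x_2 = -20/21;  a_2 = 4;  x_3 = (x_2 − 4)/13 = -8/21
  x_3 = -8/21;  a_3 = 12;  x_4 = (x_3 − 12)/13 = -20/21
Digits: (5, 12, 4, 12).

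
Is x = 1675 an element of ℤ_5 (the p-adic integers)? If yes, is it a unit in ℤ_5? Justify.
x ∈ ℤ_5 but not a unit; v_5(x) = 2 > 0

ℤ_5 = {x ∈ ℚ_5 : v_5(x) ≥ 0} and ℤ_5^× = {x ∈ ℤ_5 : v_5(x) = 0}. Here v_5(1675) = v_5(num) − v_5(den) = 2; compare against these criteria.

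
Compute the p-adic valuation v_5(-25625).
v_5(-25625) = 4

v_5(n) is the largest exponent k such that 5^k divides n. Factor out: -25625 = -5^4 · 41. (Sign doesn't affect v_p.) So v_5(-25625) = 4.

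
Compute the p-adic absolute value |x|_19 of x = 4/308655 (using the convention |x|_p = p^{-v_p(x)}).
|4/308655|_19 = 6859

Step 1 — compute v_19(x) by factoring powers of 19 out of the numerator and denominator: v_19(4/308655) = -3. Step 2 — apply |x|_p = p^{-v_p(x)} = 19^{3} = 6859.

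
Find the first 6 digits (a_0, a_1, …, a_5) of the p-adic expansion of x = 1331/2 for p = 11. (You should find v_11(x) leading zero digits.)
(a_0, …, a_5) = (0, 0, 0, 6, 5, 5)

v_11(1331/2) = 3, so a_0 = ... = a_2 = 0. Factor out: x = 11^3 · u with u = 1/2 a unit in ℤ_11. Expand u iteratively via a_{v+i} = u_i mod 11, u_{i+1} = (u_i − a_{v+i})/11:
  u_0 = 1/2;  a_3 = 6;  u_1 = (u_0 − 6)/11 = -1/2
  u_1 = -1/2;  a_4 = 5;  u_2 = (u_1 − 5)/11 = -1/2
  u_2 = -1/2;  a_5 = 5;  u_3 = (u_2 − 5)/11 = -1/2
Digits: (0, 0, 0, 6, 5, 5).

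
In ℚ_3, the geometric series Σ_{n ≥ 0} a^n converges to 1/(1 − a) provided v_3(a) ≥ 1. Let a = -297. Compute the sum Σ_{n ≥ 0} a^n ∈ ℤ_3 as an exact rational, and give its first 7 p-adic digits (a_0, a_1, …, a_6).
Σ a^n = 1/(1 − a) = 1/298;  first 7 digits = (1, 0, 0, 1, 2, 1, 0)

v_3(a) = 3 ≥ 1, so the series converges in ℤ_3 to 1/(1 − a) = 1/(1 − (-297)) = 1/298. Expand this rational in ℤ_3: compute digits iteratively via d_i = x_i mod 3, x_{i+1} = (x_i − d_i)/3. The first 7 digits are (1, 0, 0, 1, 2, 1, 0).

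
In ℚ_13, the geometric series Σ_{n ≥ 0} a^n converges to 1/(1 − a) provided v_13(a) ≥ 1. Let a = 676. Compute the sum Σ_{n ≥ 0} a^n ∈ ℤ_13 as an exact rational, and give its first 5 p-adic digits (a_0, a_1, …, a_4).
Σ a^n = 1/(1 − a) = -1/675;  first 5 digits = (1, 0, 4, 0, 3)

v_13(a) = 2 ≥ 1, so the series converges in ℤ_13 to 1/(1 − a) = 1/(1 − 676) = -1/675. Expand this rational in ℤ_13: compute digits iteratively via d_i = x_i mod 13, x_{i+1} = (x_i − d_i)/13. The first 5 digits are (1, 0, 4, 0, 3).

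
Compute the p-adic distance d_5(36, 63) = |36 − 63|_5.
d_5(36, 63) = 1

Step 1 — x − y = 36 − 63 = -27. Step 2 — v_5(-27) = 0 (factor: -27 = −(5^0 · 27); the sign does not affect v_p). Step 3 — |x − y|_5 = 5^{0} = 1.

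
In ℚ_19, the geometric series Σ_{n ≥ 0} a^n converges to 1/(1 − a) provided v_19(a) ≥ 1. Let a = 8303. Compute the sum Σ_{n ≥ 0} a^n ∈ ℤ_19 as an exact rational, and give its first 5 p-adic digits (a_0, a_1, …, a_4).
Σ a^n = 1/(1 − a) = -1/8302;  first 5 digits = (1, 0, 4, 1, 16)

v_19(a) = 2 ≥ 1, so the series converges in ℤ_19 to 1/(1 − a) = 1/(1 − 8303) = -1/8302. Expand this rational in ℤ_19: compute digits iteratively via d_i = x_i mod 19, x_{i+1} = (x_i − d_i)/19. The first 5 digits are (1, 0, 4, 1, 16).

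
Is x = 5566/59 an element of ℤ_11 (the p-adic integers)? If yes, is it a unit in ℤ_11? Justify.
x ∈ ℤ_11 but not a unit; v_11(x) = 2 > 0

ℤ_11 = {x ∈ ℚ_11 : v_11(x) ≥ 0} and ℤ_11^× = {x ∈ ℤ_11 : v_11(x) = 0}. Here v_11(5566/59) = v_11(num) − v_11(den) = 2; compare against these criteria.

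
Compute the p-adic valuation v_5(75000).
v_5(75000) = 5

v_5(n) is the largest exponent k such that 5^k divides n. Factor out: 75000 = 5^5 · 24. (Sign doesn't affect v_p.) So v_5(75000) = 5.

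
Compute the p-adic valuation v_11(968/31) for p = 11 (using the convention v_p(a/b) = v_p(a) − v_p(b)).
v_11(968/31) = 2

Factor powers of 11 from the numerator and denominator of the reduced fraction: 968 = 11^2 · 8 and 31 = 11^0 · 31. Apply v_p(a/b) = v_p(a) − v_p(b): v_11(968/31) = 2 − 0 = 2.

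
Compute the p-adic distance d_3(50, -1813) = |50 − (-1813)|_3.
d_3(50, -1813) = 1/81

Step 1 — x − y = 50 − (-1813) = 1863. Step 2 — v_3(1863) = 4 (factor: 1863 = (3^4 · 23); the sign does not affect v_p). Step 3 — |x − y|_3 = 3^{-4} = 1/81.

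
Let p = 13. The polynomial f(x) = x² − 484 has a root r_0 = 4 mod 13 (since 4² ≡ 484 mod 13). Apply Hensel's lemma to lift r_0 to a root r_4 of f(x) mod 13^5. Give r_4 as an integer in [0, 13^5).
r_4 = 371271 (mod 371293)

Hensel's recurrence: r_{i+1} = r_i − f(r_i)·(f′(r_i))^{-1} mod 13^{i+2}, with f′(x) = 2x. Iterate:
  r_0 = 4 (mod 13)
  r_1 = 147 (mod 169)
  r_2 = 2175 (mod 2197)
  r_3 = 28539 (mod 28561)
  r_4 = 371271 (mod 371293)
Final: r_4 = 371271, and one checks f(r_4) ≡ 0 mod 13^5.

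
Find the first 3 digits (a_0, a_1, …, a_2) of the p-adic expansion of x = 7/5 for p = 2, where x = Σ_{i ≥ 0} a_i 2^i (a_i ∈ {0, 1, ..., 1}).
(a_0, …, a_2) = (1, 1, 0)

v_2(7/5) = 0 (numerator and denominator both coprime to 2), so x ∈ ℤ_2^×. Compute digits iteratively via a_i = x_i mod 2, x_{i+1} = (x_i − a_i)/2, with x_0 = x:
  x_0 = 7/5;  a_0 = 1;  x_1 = (x_0 − 1)/2 = 1/5
  x_1 = 1/5;  a_1 = 1;  x_2 = (x_1 − 1)/2 = -2/5
  x_2 = -2/5;  a_2 = 0;  x_3 = (x_2 − 0)/2 = -1/5
Digits: (1, 1, 0).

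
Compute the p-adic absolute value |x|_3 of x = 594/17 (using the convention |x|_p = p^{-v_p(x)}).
|594/17|_3 = 1/27

Step 1 — compute v_3(x) by factoring powers of 3 out of the numerator and denominator: v_3(594/17) = 3. Step 2 — apply |x|_p = p^{-v_p(x)} = 3^{-3} = 1/27.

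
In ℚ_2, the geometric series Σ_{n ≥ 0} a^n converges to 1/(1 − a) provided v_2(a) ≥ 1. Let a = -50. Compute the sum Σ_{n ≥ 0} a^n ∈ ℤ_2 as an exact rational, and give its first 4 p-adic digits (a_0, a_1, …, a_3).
Σ a^n = 1/(1 − a) = 1/51;  first 4 digits = (1, 1, 0, 1)

v_2(a) = 1 ≥ 1, so the series converges in ℤ_2 to 1/(1 − a) = 1/(1 − (-50)) = 1/51. Expand this rational in ℤ_2: compute digits iteratively via d_i = x_i mod 2, x_{i+1} = (x_i − d_i)/2. The first 4 digits are (1, 1, 0, 1).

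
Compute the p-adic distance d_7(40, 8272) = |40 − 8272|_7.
d_7(40, 8272) = 1/343

Step 1 — x − y = 40 − 8272 = -8232. Step 2 — v_7(-8232) = 3 (factor: -8232 = −(7^3 · 24); the sign does not affect v_p). Step 3 — |x − y|_7 = 7^{-3} = 1/343.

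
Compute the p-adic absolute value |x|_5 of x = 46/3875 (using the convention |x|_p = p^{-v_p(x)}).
|46/3875|_5 = 125

Step 1 — compute v_5(x) by factoring powers of 5 out of the numerator and denominator: v_5(46/3875) = -3. Step 2 — apply |x|_p = p^{-v_p(x)} = 5^{3} = 125.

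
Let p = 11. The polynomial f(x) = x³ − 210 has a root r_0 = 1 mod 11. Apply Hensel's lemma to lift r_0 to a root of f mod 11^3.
r_2 = 837 (mod 1331)

Hensel: r_{i+1} = r_i − f(r_i)/f′(r_i) mod 11^{i+2}, where f′(x) = 3x². Iterate:
  r_0 = 1 (mod 11)
  r_1 = 111 (mod 121)
  r_2 = 837 (mod 1331)
Final: r = 837 with f(r) ≡ 0 mod 11^3.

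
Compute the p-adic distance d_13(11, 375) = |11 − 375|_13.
d_13(11, 375) = 1/13

Step 1 — x − y = 11 − 375 = -364. Step 2 — v_13(-364) = 1 (factor: -364 = −(13^1 · 28); the sign does not affect v_p). Step 3 — |x − y|_13 = 13^{-1} = 1/13.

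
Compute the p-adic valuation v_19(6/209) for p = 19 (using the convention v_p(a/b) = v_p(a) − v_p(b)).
v_19(6/209) = -1

Factor powers of 19 from the numerator and denominator of the reduced fraction: 6 = 19^0 · 6 and 209 = 19^1 · 11. Apply v_p(a/b) = v_p(a) − v_p(b): v_19(6/209) = 0 − 1 = -1.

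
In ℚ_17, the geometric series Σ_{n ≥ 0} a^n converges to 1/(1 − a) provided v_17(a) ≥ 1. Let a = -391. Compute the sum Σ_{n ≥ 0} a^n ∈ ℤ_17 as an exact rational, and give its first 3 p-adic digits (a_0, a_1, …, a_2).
Σ a^n = 1/(1 − a) = 1/392;  first 3 digits = (1, 11, 0)

v_17(a) = 1 ≥ 1, so the series converges in ℤ_17 to 1/(1 − a) = 1/(1 − (-391)) = 1/392. Expand this rational in ℤ_17: compute digits iteratively via d_i = x_i mod 17, x_{i+1} = (x_i − d_i)/17. The first 3 digits are (1, 11, 0).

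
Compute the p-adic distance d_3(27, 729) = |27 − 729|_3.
d_3(27, 729) = 1/27

Step 1 — x − y = 27 − 729 = -702. Step 2 — v_3(-702) = 3 (factor: -702 = −(3^3 · 26); the sign does not affect v_p). Step 3 — |x − y|_3 = 3^{-3} = 1/27.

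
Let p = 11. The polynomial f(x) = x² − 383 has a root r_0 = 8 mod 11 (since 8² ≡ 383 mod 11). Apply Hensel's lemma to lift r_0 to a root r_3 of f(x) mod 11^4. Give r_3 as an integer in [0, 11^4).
r_3 = 11107 (mod 14641)

Hensel's recurrence: r_{i+1} = r_i − f(r_i)·(f′(r_i))^{-1} mod 11^{i+2}, with f′(x) = 2x. Iterate:
  r_0 = 8 (mod 11)
  r_1 = 96 (mod 121)
  r_2 = 459 (mod 1331)
  r_3 = 11107 (mod 14641)
Final: r_3 = 11107, and one checks f(r_3) ≡ 0 mod 11^4.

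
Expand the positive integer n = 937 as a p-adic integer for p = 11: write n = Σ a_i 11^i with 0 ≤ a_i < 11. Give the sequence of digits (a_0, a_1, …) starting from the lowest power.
(a_0, a_1, …) = (2, 8, 7)

Repeated division by 11 gives the digits low-to-high: 937 = 2 + 8·11^1 + 7·11^2. Digit sequence: (2, 8, 7).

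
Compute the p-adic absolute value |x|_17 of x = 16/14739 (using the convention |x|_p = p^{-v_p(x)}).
|16/14739|_17 = 4913

Step 1 — compute v_17(x) by factoring powers of 17 out of the numerator and denominator: v_17(16/14739) = -3. Step 2 — apply |x|_p = p^{-v_p(x)} = 17^{3} = 4913.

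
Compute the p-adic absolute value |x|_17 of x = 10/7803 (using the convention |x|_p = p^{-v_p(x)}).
|10/7803|_17 = 289

Step 1 — compute v_17(x) by factoring powers of 17 out of the numerator and denominator: v_17(10/7803) = -2. Step 2 — apply |x|_p = p^{-v_p(x)} = 17^{2} = 289.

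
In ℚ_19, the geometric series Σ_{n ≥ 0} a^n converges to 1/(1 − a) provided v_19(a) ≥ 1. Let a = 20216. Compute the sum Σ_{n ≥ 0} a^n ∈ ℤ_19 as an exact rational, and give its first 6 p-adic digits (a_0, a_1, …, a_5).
Σ a^n = 1/(1 − a) = -1/20215;  first 6 digits = (1, 0, 18, 2, 1, 13)

v_19(a) = 2 ≥ 1, so the series converges in ℤ_19 to 1/(1 − a) = 1/(1 − 20216) = -1/20215. Expand this rational in ℤ_19: compute digits iteratively via d_i = x_i mod 19, x_{i+1} = (x_i − d_i)/19. The first 6 digits are (1, 0, 18, 2, 1, 13).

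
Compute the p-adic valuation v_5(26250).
v_5(26250) = 4

v_5(n) is the largest exponent k such that 5^k divides n. Factor out: 26250 = 5^4 · 42. (Sign doesn't affect v_p.) So v_5(26250) = 4.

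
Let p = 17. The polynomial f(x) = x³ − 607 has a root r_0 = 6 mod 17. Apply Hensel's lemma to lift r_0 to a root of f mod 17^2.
r_1 = 23 (mod 289)

Hensel: r_{i+1} = r_i − f(r_i)/f′(r_i) mod 17^{i+2}, where f′(x) = 3x². Iterate:
  r_0 = 6 (mod 17)
  r_1 = 23 (mod 289)
Final: r = 23 with f(r) ≡ 0 mod 17^2.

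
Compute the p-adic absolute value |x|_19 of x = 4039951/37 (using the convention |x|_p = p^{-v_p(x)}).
|4039951/37|_19 = 1/130321

Step 1 — compute v_19(x) by factoring powers of 19 out of the numerator and denominator: v_19(4039951/37) = 4. Step 2 — apply |x|_p = p^{-v_p(x)} = 19^{-4} = 1/130321.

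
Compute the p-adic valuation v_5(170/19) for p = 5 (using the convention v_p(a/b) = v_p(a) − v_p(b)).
v_5(170/19) = 1

Factor powers of 5 from the numerator and denominator of the reduced fraction: 170 = 5^1 · 34 and 19 = 5^0 · 19. Apply v_p(a/b) = v_p(a) − v_p(b): v_5(170/19) = 1 − 0 = 1.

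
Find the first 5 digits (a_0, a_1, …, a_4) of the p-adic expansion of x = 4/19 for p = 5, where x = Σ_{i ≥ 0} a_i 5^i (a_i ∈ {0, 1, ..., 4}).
(a_0, …, a_4) = (1, 3, 2, 0, 2)

v_5(4/19) = 0 (numerator and denominator both coprime to 5), so x ∈ ℤ_5^×. Compute digits iteratively via a_i = x_i mod 5, x_{i+1} = (x_i − a_i)/5, with x_0 = x:
  x_0 = 4/19;  a_0 = 1;  x_1 = (x_0 − 1)/5 = -3/19
  x_1 = -3/19;  a_1 = 3;  x_2 = (x_1 − 3)/5 = -12/19
  x_2 = -12/19;  a_2 = 2;  x_3 = (x_2 − 2)/5 = -10/19
  x_3 = -10/19;  a_3 = 0;  x_4 = (x_3 − 0)/5 = -2/19
  x_4 = -2/19;  a_4 = 2;  x_5 = (x_4 − 2)/5 = -8/19
Digits: (1, 3, 2, 0, 2).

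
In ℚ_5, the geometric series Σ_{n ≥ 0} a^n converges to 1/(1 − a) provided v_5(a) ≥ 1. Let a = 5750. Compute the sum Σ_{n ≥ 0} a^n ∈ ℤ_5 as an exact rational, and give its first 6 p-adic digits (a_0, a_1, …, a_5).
Σ a^n = 1/(1 − a) = -1/5749;  first 6 digits = (1, 0, 0, 1, 4, 1)

v_5(a) = 3 ≥ 1, so the series converges in ℤ_5 to 1/(1 − a) = 1/(1 − 5750) = -1/5749. Expand this rational in ℤ_5: compute digits iteratively via d_i = x_i mod 5, x_{i+1} = (x_i − d_i)/5. The first 6 digits are (1, 0, 0, 1, 4, 1).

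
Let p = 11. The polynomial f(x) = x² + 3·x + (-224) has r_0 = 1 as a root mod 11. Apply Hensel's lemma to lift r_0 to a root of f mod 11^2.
r_1 = 45 (mod 121)

Hensel: r_{i+1} = r_i − f(r_i)·(f′(r_i))^{-1} mod 11^{i+2}, f′(x) = 2x + 3. Iterate:
  r_0 = 1 (mod 11)
  r_1 = 45 (mod 121)
Final: r = 45 satisfies f(r) ≡ 0 mod 11^2.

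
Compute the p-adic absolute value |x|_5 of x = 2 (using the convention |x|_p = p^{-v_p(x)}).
|2|_5 = 1

Step 1 — compute v_5(x) by factoring powers of 5 out of the numerator and denominator: v_5(2) = 0. Step 2 — apply |x|_p = p^{-v_p(x)} = 5^{0} = 1.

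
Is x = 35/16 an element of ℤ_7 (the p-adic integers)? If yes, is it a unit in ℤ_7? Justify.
x ∈ ℤ_7 but not a unit; v_7(x) = 1 > 0

ℤ_7 = {x ∈ ℚ_7 : v_7(x) ≥ 0} and ℤ_7^× = {x ∈ ℤ_7 : v_7(x) = 0}. Here v_7(35/16) = v_7(num) − v_7(den) = 1; compare against these criteria.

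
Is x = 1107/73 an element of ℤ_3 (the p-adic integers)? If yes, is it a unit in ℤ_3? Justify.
x ∈ ℤ_3 but not a unit; v_3(x) = 3 > 0

ℤ_3 = {x ∈ ℚ_3 : v_3(x) ≥ 0} and ℤ_3^× = {x ∈ ℤ_3 : v_3(x) = 0}. Here v_3(1107/73) = v_3(num) − v_3(den) = 3; compare against these criteria.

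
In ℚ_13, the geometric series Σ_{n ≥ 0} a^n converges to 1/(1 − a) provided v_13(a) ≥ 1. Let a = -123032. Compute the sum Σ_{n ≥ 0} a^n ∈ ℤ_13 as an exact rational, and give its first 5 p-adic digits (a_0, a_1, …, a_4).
Σ a^n = 1/(1 − a) = 1/123033;  first 5 digits = (1, 0, 0, 9, 8)

v_13(a) = 3 ≥ 1, so the series converges in ℤ_13 to 1/(1 − a) = 1/(1 − (-123032)) = 1/123033. Expand this rational in ℤ_13: compute digits iteratively via d_i = x_i mod 13, x_{i+1} = (x_i − d_i)/13. The first 5 digits are (1, 0, 0, 9, 8).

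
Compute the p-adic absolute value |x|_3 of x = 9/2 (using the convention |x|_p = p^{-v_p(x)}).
|9/2|_3 = 1/9

Step 1 — compute v_3(x) by factoring powers of 3 out of the numerator and denominator: v_3(9/2) = 2. Step 2 — apply |x|_p = p^{-v_p(x)} = 3^{-2} = 1/9.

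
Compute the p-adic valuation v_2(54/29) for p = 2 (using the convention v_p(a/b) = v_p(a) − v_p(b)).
v_2(54/29) = 1

Factor powers of 2 from the numerator and denominator of the reduced fraction: 54 = 2^1 · 27 and 29 = 2^0 · 29. Apply v_p(a/b) = v_p(a) − v_p(b): v_2(54/29) = 1 − 0 = 1.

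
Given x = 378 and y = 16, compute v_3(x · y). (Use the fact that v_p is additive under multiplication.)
v_3(6048) = 3

v_p(x) = 3 (factor: 378 = 3^3 · 14); v_p(y) = 0 (factor: 16 = 3^0 · 16). Additivity: v_p(xy) = v_p(x) + v_p(y) = 3 + 0 = 3. (Direct check: xy = 6048 = 3^3 · (224).)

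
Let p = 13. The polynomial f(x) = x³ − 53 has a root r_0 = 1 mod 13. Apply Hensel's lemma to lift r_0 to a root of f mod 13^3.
r_2 = 2159 (mod 2197)

Hensel: r_{i+1} = r_i − f(r_i)/f′(r_i) mod 13^{i+2}, where f′(x) = 3x². Iterate:
  r_0 = 1 (mod 13)
  r_1 = 131 (mod 169)
  r_2 = 2159 (mod 2197)
Final: r = 2159 with f(r) ≡ 0 mod 13^3.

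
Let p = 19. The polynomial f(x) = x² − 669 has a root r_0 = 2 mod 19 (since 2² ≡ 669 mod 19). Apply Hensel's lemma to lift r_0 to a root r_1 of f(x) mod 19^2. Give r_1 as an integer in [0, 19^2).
r_1 = 78 (mod 361)

Hensel's recurrence: r_{i+1} = r_i − f(r_i)·(f′(r_i))^{-1} mod 19^{i+2}, with f′(x) = 2x. Iterate:
  r_0 = 2 (mod 19)
  r_1 = 78 (mod 361)
Final: r_1 = 78, and one checks f(r_1) ≡ 0 mod 19^2.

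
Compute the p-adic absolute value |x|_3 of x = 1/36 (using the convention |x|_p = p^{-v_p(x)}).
|1/36|_3 = 9

Step 1 — compute v_3(x) by factoring powers of 3 out of the numerator and denominator: v_3(1/36) = -2. Step 2 — apply |x|_p = p^{-v_p(x)} = 3^{2} = 9.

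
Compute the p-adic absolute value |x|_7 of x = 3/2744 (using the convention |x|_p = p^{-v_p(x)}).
|3/2744|_7 = 343

Step 1 — compute v_7(x) by factoring powers of 7 out of the numerator and denominator: v_7(3/2744) = -3. Step 2 — apply |x|_p = p^{-v_p(x)} = 7^{3} = 343.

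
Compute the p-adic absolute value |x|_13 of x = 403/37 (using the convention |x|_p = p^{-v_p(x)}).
|403/37|_13 = 1/13

Step 1 — compute v_13(x) by factoring powers of 13 out of the numerator and denominator: v_13(403/37) = 1. Step 2 — apply |x|_p = p^{-v_p(x)} = 13^{-1} = 1/13.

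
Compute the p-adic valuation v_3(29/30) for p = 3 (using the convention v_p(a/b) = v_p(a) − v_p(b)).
v_3(29/30) = -1

Factor powers of 3 from the numerator and denominator of the reduced fraction: 29 = 3^0 · 29 and 30 = 3^1 · 10. Apply v_p(a/b) = v_p(a) − v_p(b): v_3(29/30) = 0 − 1 = -1.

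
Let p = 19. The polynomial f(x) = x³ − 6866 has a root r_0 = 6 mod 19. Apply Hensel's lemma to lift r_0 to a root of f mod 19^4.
r_3 = 30064 (mod 130321)

Hensel: r_{i+1} = r_i − f(r_i)/f′(r_i) mod 19^{i+2}, where f′(x) = 3x². Iterate:
  r_0 = 6 (mod 19)
  r_1 = 101 (mod 361)
  r_2 = 2628 (mod 6859)
  r_3 = 30064 (mod 130321)
Final: r = 30064 with f(r) ≡ 0 mod 19^4.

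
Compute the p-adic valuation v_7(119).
v_7(119) = 1

v_7(n) is the largest exponent k such that 7^k divides n. Factor out: 119 = 7^1 · 17. (Sign doesn't affect v_p.) So v_7(119) = 1.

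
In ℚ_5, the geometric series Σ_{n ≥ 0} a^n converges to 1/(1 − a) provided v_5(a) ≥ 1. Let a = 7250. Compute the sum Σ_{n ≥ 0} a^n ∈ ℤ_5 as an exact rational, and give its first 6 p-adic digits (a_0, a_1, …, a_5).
Σ a^n = 1/(1 − a) = -1/7249;  first 6 digits = (1, 0, 0, 3, 1, 2)

v_5(a) = 3 ≥ 1, so the series converges in ℤ_5 to 1/(1 − a) = 1/(1 − 7250) = -1/7249. Expand this rational in ℤ_5: compute digits iteratively via d_i = x_i mod 5, x_{i+1} = (x_i − d_i)/5. The first 6 digits are (1, 0, 0, 3, 1, 2).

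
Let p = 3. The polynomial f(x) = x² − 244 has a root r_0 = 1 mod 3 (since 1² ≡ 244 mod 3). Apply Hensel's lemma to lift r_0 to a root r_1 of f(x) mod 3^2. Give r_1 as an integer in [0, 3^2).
r_1 = 1 (mod 9)

Hensel's recurrence: r_{i+1} = r_i − f(r_i)·(f′(r_i))^{-1} mod 3^{i+2}, with f′(x) = 2x. Iterate:
  r_0 = 1 (mod 3)
  r_1 = 1 (mod 9)
Final: r_1 = 1, and one checks f(r_1) ≡ 0 mod 3^2.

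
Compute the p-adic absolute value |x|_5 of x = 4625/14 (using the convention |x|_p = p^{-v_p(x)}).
|4625/14|_5 = 1/125

Step 1 — compute v_5(x) by factoring powers of 5 out of the numerator and denominator: v_5(4625/14) = 3. Step 2 — apply |x|_p = p^{-v_p(x)} = 5^{-3} = 1/125.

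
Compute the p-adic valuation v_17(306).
v_17(306) = 1

v_17(n) is the largest exponent k such that 17^k divides n. Factor out: 306 = 17^1 · 18. (Sign doesn't affect v_p.) So v_17(306) = 1.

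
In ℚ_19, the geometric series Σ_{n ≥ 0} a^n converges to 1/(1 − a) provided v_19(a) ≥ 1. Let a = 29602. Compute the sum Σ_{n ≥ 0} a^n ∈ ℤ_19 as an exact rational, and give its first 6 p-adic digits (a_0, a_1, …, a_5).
Σ a^n = 1/(1 − a) = -1/29601;  first 6 digits = (1, 0, 6, 4, 17, 11)

v_19(a) = 2 ≥ 1, so the series converges in ℤ_19 to 1/(1 − a) = 1/(1 − 29602) = -1/29601. Expand this rational in ℤ_19: compute digits iteratively via d_i = x_i mod 19, x_{i+1} = (x_i − d_i)/19. The first 6 digits are (1, 0, 6, 4, 17, 11).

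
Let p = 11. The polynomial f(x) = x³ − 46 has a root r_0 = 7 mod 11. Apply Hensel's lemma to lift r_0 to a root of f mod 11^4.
r_3 = 13636 (mod 14641)

Hensel: r_{i+1} = r_i − f(r_i)/f′(r_i) mod 11^{i+2}, where f′(x) = 3x². Iterate:
  r_0 = 7 (mod 11)
  r_1 = 84 (mod 121)
  r_2 = 326 (mod 1331)
  r_3 = 13636 (mod 14641)
Final: r = 13636 with f(r) ≡ 0 mod 11^4.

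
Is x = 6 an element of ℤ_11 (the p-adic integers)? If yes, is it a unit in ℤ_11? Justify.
x ∈ ℤ_11^× (unit); v_11(x) = 0

ℤ_11 = {x ∈ ℚ_11 : v_11(x) ≥ 0} and ℤ_11^× = {x ∈ ℤ_11 : v_11(x) = 0}. Here v_11(6) = v_11(num) − v_11(den) = 0; compare against these criteria.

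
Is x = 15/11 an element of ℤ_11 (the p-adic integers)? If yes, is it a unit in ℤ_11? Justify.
x ∉ ℤ_11 (v_11(x) = -1 < 0)

ℤ_11 = {x ∈ ℚ_11 : v_11(x) ≥ 0} and ℤ_11^× = {x ∈ ℤ_11 : v_11(x) = 0}. Here v_11(15/11) = v_11(num) − v_11(den) = -1; compare against these criteria.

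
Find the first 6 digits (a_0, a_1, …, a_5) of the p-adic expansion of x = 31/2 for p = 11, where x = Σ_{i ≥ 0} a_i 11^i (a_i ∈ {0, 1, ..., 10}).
(a_0, …, a_5) = (10, 6, 5, 5, 5, 5)

v_11(31/2) = 0 (numerator and denominator both coprime to 11), so x ∈ ℤ_11^×. Compute digits iteratively via a_i = x_i mod 11, x_{i+1} = (x_i − a_i)/11, with x_0 = x:
  x_0 = 31/2;  a_0 = 10;  x_1 = (x_0 − 10)/11 = 1/2
  x_1 = 1/2;  a_1 = 6;  x_2 = (x_1 − 6)/11 = -1/2
  x_2 = -1/2;  a_2 = 5;  x_3 = (x_2 − 5)/11 = -1/2
  x_3 = -1/2;  a_3 = 5;  x_4 = (x_3 − 5)/11 = -1/2
  x_4 = -1/2;  a_4 = 5;  x_5 = (x_4 − 5)/11 = -1/2
  x_5 = -1/2;  a_5 = 5;  x_6 = (x_5 − 5)/11 = -1/2
Digits: (10, 6, 5, 5, 5, 5).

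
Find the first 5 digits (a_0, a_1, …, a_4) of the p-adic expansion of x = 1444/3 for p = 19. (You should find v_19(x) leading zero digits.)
(a_0, …, a_4) = (0, 0, 14, 12, 12)

v_19(1444/3) = 2, so a_0 = ... = a_1 = 0. Factor out: x = 19^2 · u with u = 4/3 a unit in ℤ_19. Expand u iteratively via a_{v+i} = u_i mod 19, u_{i+1} = (u_i − a_{v+i})/19:
  u_0 = 4/3;  a_2 = 14;  u_1 = (u_0 − 14)/19 = -2/3
  u_1 = -2/3;  a_3 = 12;  u_2 = (u_1 − 12)/19 = -2/3
  u_2 = -2/3;  a_4 = 12;  u_3 = (u_2 − 12)/19 = -2/3
Digits: (0, 0, 14, 12, 12).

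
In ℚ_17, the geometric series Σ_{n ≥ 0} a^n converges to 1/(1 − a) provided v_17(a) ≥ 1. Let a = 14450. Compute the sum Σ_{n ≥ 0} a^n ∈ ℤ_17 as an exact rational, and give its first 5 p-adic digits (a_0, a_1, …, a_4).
Σ a^n = 1/(1 − a) = -1/14449;  first 5 digits = (1, 0, 16, 2, 1)

v_17(a) = 2 ≥ 1, so the series converges in ℤ_17 to 1/(1 − a) = 1/(1 − 14450) = -1/14449. Expand this rational in ℤ_17: compute digits iteratively via d_i = x_i mod 17, x_{i+1} = (x_i − d_i)/17. The first 5 digits are (1, 0, 16, 2, 1).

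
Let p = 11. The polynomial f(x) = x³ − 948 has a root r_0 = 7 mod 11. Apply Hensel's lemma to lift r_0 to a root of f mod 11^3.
r_2 = 491 (mod 1331)

Hensel: r_{i+1} = r_i − f(r_i)/f′(r_i) mod 11^{i+2}, where f′(x) = 3x². Iterate:
  r_0 = 7 (mod 11)
  r_1 = 7 (mod 121)
  r_2 = 491 (mod 1331)
Final: r = 491 with f(r) ≡ 0 mod 11^3.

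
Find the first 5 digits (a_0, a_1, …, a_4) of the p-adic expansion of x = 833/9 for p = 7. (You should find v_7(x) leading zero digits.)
(a_0, …, a_4) = (0, 0, 5, 5, 0)

v_7(833/9) = 2, so a_0 = ... = a_1 = 0. Factor out: x = 7^2 · u with u = 17/9 a unit in ℤ_7. Expand u iteratively via a_{v+i} = u_i mod 7, u_{i+1} = (u_i − a_{v+i})/7:
  u_0 = 17/9;  a_2 = 5;  u_1 = (u_0 − 5)/7 = -4/9
  u_1 = -4/9;  a_3 = 5;  u_2 = (u_1 − 5)/7 = -7/9
  u_2 = -7/9;  a_4 = 0;  u_3 = (u_2 − 0)/7 = -1/9
Digits: (0, 0, 5, 5, 0).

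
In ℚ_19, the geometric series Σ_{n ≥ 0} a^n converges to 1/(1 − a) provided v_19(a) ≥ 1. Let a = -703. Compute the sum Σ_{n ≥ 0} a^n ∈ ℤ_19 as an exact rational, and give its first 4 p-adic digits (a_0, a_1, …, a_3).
Σ a^n = 1/(1 − a) = 1/704;  first 4 digits = (1, 1, 18, 15)

v_19(a) = 1 ≥ 1, so the series converges in ℤ_19 to 1/(1 − a) = 1/(1 − (-703)) = 1/704. Expand this rational in ℤ_19: compute digits iteratively via d_i = x_i mod 19, x_{i+1} = (x_i − d_i)/19. The first 4 digits are (1, 1, 18, 15).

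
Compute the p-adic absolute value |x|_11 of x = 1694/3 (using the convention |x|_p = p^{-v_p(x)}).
|1694/3|_11 = 1/121

Step 1 — compute v_11(x) by factoring powers of 11 out of the numerator and denominator: v_11(1694/3) = 2. Step 2 — apply |x|_p = p^{-v_p(x)} = 11^{-2} = 1/121.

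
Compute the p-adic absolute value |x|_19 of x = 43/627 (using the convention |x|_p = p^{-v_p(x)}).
|43/627|_19 = 19

Step 1 — compute v_19(x) by factoring powers of 19 out of the numerator and denominator: v_19(43/627) = -1. Step 2 — apply |x|_p = p^{-v_p(x)} = 19^{1} = 19.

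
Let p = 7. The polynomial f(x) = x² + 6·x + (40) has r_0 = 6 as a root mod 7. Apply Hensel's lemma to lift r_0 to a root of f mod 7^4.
r_3 = 1252 (mod 2401)

Hensel: r_{i+1} = r_i − f(r_i)·(f′(r_i))^{-1} mod 7^{i+2}, f′(x) = 2x + 6. Iterate:
  r_0 = 6 (mod 7)
  r_1 = 27 (mod 49)
  r_2 = 223 (mod 343)
  r_3 = 1252 (mod 2401)
Final: r = 1252 satisfies f(r) ≡ 0 mod 7^4.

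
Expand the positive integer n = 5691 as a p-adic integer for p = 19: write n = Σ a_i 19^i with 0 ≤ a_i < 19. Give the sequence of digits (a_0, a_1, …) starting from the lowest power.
(a_0, a_1, …) = (10, 14, 15)

Repeated division by 19 gives the digits low-to-high: 5691 = 10 + 14·19^1 + 15·19^2. Digit sequence: (10, 14, 15).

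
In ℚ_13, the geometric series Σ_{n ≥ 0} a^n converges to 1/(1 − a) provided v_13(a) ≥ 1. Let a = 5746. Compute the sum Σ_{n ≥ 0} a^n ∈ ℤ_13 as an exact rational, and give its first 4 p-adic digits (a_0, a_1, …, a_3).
Σ a^n = 1/(1 − a) = -1/5745;  first 4 digits = (1, 0, 8, 2)

v_13(a) = 2 ≥ 1, so the series converges in ℤ_13 to 1/(1 − a) = 1/(1 − 5746) = -1/5745. Expand this rational in ℤ_13: compute digits iteratively via d_i = x_i mod 13, x_{i+1} = (x_i − d_i)/13. The first 4 digits are (1, 0, 8, 2).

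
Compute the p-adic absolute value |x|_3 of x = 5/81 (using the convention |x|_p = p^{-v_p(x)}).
|5/81|_3 = 81

Step 1 — compute v_3(x) by factoring powers of 3 out of the numerator and denominator: v_3(5/81) = -4. Step 2 — apply |x|_p = p^{-v_p(x)} = 3^{4} = 81.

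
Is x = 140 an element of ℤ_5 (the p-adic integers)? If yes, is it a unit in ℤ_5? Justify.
x ∈ ℤ_5 but not a unit; v_5(x) = 1 > 0

ℤ_5 = {x ∈ ℚ_5 : v_5(x) ≥ 0} and ℤ_5^× = {x ∈ ℤ_5 : v_5(x) = 0}. Here v_5(140) = v_5(num) − v_5(den) = 1; compare against these criteria.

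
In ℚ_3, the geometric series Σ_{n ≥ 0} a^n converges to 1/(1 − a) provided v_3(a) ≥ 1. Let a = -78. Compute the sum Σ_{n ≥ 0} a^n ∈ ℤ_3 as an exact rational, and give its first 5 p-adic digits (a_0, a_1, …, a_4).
Σ a^n = 1/(1 − a) = 1/79;  first 5 digits = (1, 1, 1, 1, 0)

v_3(a) = 1 ≥ 1, so the series converges in ℤ_3 to 1/(1 − a) = 1/(1 − (-78)) = 1/79. Expand this rational in ℤ_3: compute digits iteratively via d_i = x_i mod 3, x_{i+1} = (x_i − d_i)/3. The first 5 digits are (1, 1, 1, 1, 0).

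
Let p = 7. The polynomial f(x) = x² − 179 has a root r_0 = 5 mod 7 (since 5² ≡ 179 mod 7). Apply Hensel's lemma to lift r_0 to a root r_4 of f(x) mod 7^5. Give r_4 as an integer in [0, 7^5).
r_4 = 11457 (mod 16807)

Hensel's recurrence: r_{i+1} = r_i − f(r_i)·(f′(r_i))^{-1} mod 7^{i+2}, with f′(x) = 2x. Iterate:
  r_0 = 5 (mod 7)
  r_1 = 40 (mod 49)
  r_2 = 138 (mod 343)
  r_3 = 1853 (mod 2401)
  r_4 = 11457 (mod 16807)
Final: r_4 = 11457, and one checks f(r_4) ≡ 0 mod 7^5.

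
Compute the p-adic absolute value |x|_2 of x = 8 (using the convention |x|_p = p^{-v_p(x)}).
|8|_2 = 1/8

Step 1 — compute v_2(x) by factoring powers of 2 out of the numerator and denominator: v_2(8) = 3. Step 2 — apply |x|_p = p^{-v_p(x)} = 2^{-3} = 1/8.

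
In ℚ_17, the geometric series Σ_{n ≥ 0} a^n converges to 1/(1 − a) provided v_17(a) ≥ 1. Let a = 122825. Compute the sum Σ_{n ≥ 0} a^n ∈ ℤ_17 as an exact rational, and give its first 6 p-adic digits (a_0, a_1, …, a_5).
Σ a^n = 1/(1 − a) = -1/122824;  first 6 digits = (1, 0, 0, 8, 1, 0)

v_17(a) = 3 ≥ 1, so the series converges in ℤ_17 to 1/(1 − a) = 1/(1 − 122825) = -1/122824. Expand this rational in ℤ_17: compute digits iteratively via d_i = x_i mod 17, x_{i+1} = (x_i − d_i)/17. The first 6 digits are (1, 0, 0, 8, 1, 0).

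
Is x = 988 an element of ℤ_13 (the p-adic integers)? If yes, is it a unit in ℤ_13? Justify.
x ∈ ℤ_13 but not a unit; v_13(x) = 1 > 0

ℤ_13 = {x ∈ ℚ_13 : v_13(x) ≥ 0} and ℤ_13^× = {x ∈ ℤ_13 : v_13(x) = 0}. Here v_13(988) = v_13(num) − v_13(den) = 1; compare against these criteria.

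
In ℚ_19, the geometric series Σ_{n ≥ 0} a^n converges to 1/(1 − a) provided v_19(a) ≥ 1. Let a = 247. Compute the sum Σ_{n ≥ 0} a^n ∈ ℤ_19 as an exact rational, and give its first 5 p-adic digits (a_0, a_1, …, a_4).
Σ a^n = 1/(1 − a) = -1/246;  first 5 digits = (1, 13, 17, 1, 6)

v_19(a) = 1 ≥ 1, so the series converges in ℤ_19 to 1/(1 − a) = 1/(1 − 247) = -1/246. Expand this rational in ℤ_19: compute digits iteratively via d_i = x_i mod 19, x_{i+1} = (x_i − d_i)/19. The first 5 digits are (1, 13, 17, 1, 6).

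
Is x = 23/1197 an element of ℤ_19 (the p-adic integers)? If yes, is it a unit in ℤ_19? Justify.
x ∉ ℤ_19 (v_19(x) = -1 < 0)

ℤ_19 = {x ∈ ℚ_19 : v_19(x) ≥ 0} and ℤ_19^× = {x ∈ ℤ_19 : v_19(x) = 0}. Here v_19(23/1197) = v_19(num) − v_19(den) = -1; compare against these criteria.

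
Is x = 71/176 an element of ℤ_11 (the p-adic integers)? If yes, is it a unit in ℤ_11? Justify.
x ∉ ℤ_11 (v_11(x) = -1 < 0)

ℤ_11 = {x ∈ ℚ_11 : v_11(x) ≥ 0} and ℤ_11^× = {x ∈ ℤ_11 : v_11(x) = 0}. Here v_11(71/176) = v_11(num) − v_11(den) = -1; compare against these criteria.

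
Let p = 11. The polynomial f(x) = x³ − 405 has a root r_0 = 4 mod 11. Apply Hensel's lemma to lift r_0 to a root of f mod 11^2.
r_1 = 59 (mod 121)

Hensel: r_{i+1} = r_i − f(r_i)/f′(r_i) mod 11^{i+2}, where f′(x) = 3x². Iterate:
  r_0 = 4 (mod 11)
  r_1 = 59 (mod 121)
Final: r = 59 with f(r) ≡ 0 mod 11^2.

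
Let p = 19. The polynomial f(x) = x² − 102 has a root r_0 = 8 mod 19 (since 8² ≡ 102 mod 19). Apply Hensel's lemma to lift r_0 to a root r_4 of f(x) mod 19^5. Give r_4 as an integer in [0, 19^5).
r_4 = 201674 (mod 2476099)

Hensel's recurrence: r_{i+1} = r_i − f(r_i)·(f′(r_i))^{-1} mod 19^{i+2}, with f′(x) = 2x. Iterate:
  r_0 = 8 (mod 19)
  r_1 = 236 (mod 361)
  r_2 = 2763 (mod 6859)
  r_3 = 71353 (mod 130321)
  r_4 = 201674 (mod 2476099)
Final: r_4 = 201674, and one checks f(r_4) ≡ 0 mod 19^5.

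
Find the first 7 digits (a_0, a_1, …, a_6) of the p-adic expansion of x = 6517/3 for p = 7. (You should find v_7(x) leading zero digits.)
(a_0, …, a_6) = (0, 0, 0, 4, 5, 4, 4)

v_7(6517/3) = 3, so a_0 = ... = a_2 = 0. Factor out: x = 7^3 · u with u = 19/3 a unit in ℤ_7. Expand u iteratively via a_{v+i} = u_i mod 7, u_{i+1} = (u_i − a_{v+i})/7:
  u_0 = 19/3;  a_3 = 4;  u_1 = (u_0 − 4)/7 = 1/3
  u_1 = 1/3;  a_4 = 5;  u_2 = (u_1 − 5)/7 = -2/3
  u_2 = -2/3;  a_5 = 4;  u_3 = (u_2 − 4)/7 = -2/3
  u_3 = -2/3;  a_6 = 4;  u_4 = (u_3 − 4)/7 = -2/3
Digits: (0, 0, 0, 4, 5, 4, 4).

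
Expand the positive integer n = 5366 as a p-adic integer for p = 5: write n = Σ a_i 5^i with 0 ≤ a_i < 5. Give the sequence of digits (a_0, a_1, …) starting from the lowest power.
(a_0, a_1, …) = (1, 3, 4, 2, 3, 1)

Repeated division by 5 gives the digits low-to-high: 5366 = 1 + 3·5^1 + 4·5^2 + 2·5^3 + 3·5^4 + 1·5^5. Digit sequence: (1, 3, 4, 2, 3, 1).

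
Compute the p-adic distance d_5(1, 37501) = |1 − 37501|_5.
d_5(1, 37501) = 1/3125

Step 1 — x − y = 1 − 37501 = -37500. Step 2 — v_5(-37500) = 5 (factor: -37500 = −(5^5 · 12); the sign does not affect v_p). Step 3 — |x − y|_5 = 5^{-5} = 1/3125.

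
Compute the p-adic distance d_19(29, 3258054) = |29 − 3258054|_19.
d_19(29, 3258054) = 1/130321

Step 1 — x − y = 29 − 3258054 = -3258025. Step 2 — v_19(-3258025) = 4 (factor: -3258025 = −(19^4 · 25); the sign does not affect v_p). Step 3 — |x − y|_19 = 19^{-4} = 1/130321.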